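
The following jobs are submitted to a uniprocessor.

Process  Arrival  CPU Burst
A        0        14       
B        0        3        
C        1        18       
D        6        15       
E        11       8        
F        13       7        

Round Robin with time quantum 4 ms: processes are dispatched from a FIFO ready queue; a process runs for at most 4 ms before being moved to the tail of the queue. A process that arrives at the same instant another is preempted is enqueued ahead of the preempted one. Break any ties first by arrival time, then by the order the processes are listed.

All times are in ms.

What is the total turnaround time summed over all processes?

249

Gantt: | A 0-4 | B 4-7 | C 7-11 | A 11-15 | D 15-19 | E 19-23 | C 23-27 | F 27-31 | A 31-35 | D 35-39 | E 39-43 | C 43-47 | F 47-50 | A 50-52 | D 52-56 | C 56-60 | D 60-63 | C 63-65 |
Completion: A=52  B=7  C=65  D=63  E=43  F=50
Turnaround = completion − arrival: A=52, B=7, C=64, D=57, E=32, F=37
Total turnaround = 52 + 7 + 64 + 57 + 32 + 37 = 249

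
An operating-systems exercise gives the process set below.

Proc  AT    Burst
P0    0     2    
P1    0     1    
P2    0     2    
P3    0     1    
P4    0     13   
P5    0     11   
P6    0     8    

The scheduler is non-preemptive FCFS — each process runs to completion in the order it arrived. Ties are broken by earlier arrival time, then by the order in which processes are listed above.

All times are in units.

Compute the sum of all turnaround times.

Gantt: | P0 0-2 | P1 2-3 | P2 3-5 | P3 5-6 | P4 6-19 | P5 19-30 | P6 30-38 |
Completion: P0=2  P1=3  P2=5  P3=6  P4=19  P5=30  P6=38
Turnaround (C−A): P0=2  P1=3  P2=5  P3=6  P4=19  P5=30  P6=38
Turnaround = completion − arrival: P0=2, P1=3, P2=5, P3=6, P4=19, P5=30, P6=38
Total turnaround = 2 + 3 + 5 + 6 + 19 + 30 + 38 = 103

103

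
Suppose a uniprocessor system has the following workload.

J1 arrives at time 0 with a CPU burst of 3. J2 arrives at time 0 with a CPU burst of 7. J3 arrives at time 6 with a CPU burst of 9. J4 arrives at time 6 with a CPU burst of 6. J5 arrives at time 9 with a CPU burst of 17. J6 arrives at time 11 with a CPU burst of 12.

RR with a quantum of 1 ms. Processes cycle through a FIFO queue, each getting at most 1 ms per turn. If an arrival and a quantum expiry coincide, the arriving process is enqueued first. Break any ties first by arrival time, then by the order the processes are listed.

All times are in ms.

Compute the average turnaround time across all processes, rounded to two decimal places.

Schedule: | J1 0-1 | J2 1-2 | J1 2-3 | J2 3-4 | J1 4-5 | J2 5-6 | J3 6-7 | J4 7-8 | J2 8-9 | J3 9-10 | J4 10-11 | J5 11-12 | J2 12-13 | J3 13-14 | J6 14-15 | J4 15-16 | J5 16-17 | J2 17-18 | J3 18-19 | J6 19-20 | J4 20-21 | J5 21-22 | J2 22-23 | J3 23-24 | J6 24-25 | J4 25-26 | J5 26-27 | J3 27-28 | J6 28-29 | J4 29-30 | J5 30-31 | J3 31-32 | J6 32-33 | J5 33-34 | J3 34-35 | J6 35-36 | J5 36-37 | J3 37-38 | J6 38-39 | J5 39-40 | J6 40-41 | J5 41-42 | J6 42-43 | J5 43-44 | J6 44-45 | J5 45-46 | J6 46-47 | J5 47-48 | J6 48-49 | J5 49-54 |
Completion: J1=5  J2=23  J3=38  J4=30  J5=54  J6=49
Turnaround times: J1=5, J2=23, J3=32, J4=24, J5=45, J6=38
Average turnaround = (5+23+32+24+45+38) / 6 = 167/6 = 27.83

27.83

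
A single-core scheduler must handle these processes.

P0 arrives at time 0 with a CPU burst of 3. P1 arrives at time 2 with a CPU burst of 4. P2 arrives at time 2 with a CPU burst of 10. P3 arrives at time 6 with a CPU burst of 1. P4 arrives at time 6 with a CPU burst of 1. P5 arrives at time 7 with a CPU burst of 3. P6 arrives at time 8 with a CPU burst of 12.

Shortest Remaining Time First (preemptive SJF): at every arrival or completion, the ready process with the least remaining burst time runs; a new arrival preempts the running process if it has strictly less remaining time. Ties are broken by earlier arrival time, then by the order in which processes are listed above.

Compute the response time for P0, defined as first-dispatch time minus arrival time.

Schedule: | P0 0-3 | P1 3-7 | P3 7-8 | P4 8-9 | P5 9-12 | P2 12-22 | P6 22-34 |
Completion: P0=3  P1=7  P2=22  P3=8  P4=9  P5=12  P6=34
Response(P0) = first start − arrival = 0 − 0 = 0

0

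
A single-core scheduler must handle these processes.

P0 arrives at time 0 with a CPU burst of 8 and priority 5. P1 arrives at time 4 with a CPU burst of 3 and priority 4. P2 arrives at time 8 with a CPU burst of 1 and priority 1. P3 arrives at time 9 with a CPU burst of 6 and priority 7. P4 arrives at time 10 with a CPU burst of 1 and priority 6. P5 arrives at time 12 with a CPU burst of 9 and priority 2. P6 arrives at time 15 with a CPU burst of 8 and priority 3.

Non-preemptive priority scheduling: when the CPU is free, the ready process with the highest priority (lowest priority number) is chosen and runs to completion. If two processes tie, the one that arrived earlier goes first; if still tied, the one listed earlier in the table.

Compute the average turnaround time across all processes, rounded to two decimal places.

Timeline: | P0 0-8 | P2 8-9 | P1 9-12 | P5 12-21 | P6 21-29 | P4 29-30 | P3 30-36 |
Completion: P0=8  P1=12  P2=9  P3=36  P4=30  P5=21  P6=29
Turnaround times: P0=8, P1=8, P2=1, P3=27, P4=20, P5=9, P6=14
Average turnaround = (8+8+1+27+20+9+14) / 7 = 87/7 = 12.43

12.43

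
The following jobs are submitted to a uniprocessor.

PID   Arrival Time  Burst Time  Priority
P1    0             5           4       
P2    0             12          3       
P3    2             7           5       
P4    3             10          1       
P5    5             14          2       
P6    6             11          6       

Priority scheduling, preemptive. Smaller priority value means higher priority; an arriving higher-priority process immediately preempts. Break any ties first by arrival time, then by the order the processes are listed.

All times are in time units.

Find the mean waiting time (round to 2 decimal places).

24.83

Schedule: | P2 0-3 | P4 3-13 | P5 13-27 | P2 27-36 | P1 36-41 | P3 41-48 | P6 48-59 |
Completion: P1=41  P2=36  P3=48  P4=13  P5=27  P6=59
Turnaround (C−A): P1=41  P2=36  P3=46  P4=10  P5=22  P6=53
Waiting times: P1=36, P2=24, P3=39, P4=0, P5=8, P6=42
Average waiting = (36+24+39+0+8+42) / 6 = 149/6 = 24.83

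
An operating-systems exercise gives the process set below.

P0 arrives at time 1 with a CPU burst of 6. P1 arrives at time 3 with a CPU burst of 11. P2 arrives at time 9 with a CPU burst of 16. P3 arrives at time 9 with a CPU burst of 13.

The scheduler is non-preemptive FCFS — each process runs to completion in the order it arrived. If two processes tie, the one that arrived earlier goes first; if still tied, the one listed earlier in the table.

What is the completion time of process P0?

Schedule: | idle 0-1 | P0 1-7 | P1 7-18 | P2 18-34 | P3 34-47 |
Completion: P0=7  P1=18  P2=34  P3=47
Turnaround (C−A): P0=6  P1=15  P2=25  P3=38

7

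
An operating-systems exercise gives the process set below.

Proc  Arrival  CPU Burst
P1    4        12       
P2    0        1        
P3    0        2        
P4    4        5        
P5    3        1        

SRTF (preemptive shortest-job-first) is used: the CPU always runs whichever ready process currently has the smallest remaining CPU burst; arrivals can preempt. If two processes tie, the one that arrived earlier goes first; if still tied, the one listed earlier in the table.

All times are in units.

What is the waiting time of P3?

1

Schedule: | P2 0-1 | P3 1-3 | P5 3-4 | P4 4-9 | P1 9-21 |
Completion: P1=21  P2=1  P3=3  P4=9  P5=4
Turnaround (C−A): P1=17  P2=1  P3=3  P4=5  P5=1
Waiting(P3) = turnaround − burst = 3 − 2 = 1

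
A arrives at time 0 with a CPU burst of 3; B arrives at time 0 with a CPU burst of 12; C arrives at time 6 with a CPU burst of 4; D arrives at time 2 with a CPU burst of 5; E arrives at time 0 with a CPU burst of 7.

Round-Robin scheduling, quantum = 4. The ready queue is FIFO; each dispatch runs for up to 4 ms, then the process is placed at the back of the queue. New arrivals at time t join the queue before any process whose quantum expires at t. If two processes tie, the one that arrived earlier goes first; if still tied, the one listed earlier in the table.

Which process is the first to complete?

Timeline: | A 0-3 | B 3-7 | E 7-11 | D 11-15 | C 15-19 | B 19-23 | E 23-26 | D 26-27 | B 27-31 |
Completion: A=3  B=31  C=19  D=27  E=26
Finish order: A → C → E → D → B

A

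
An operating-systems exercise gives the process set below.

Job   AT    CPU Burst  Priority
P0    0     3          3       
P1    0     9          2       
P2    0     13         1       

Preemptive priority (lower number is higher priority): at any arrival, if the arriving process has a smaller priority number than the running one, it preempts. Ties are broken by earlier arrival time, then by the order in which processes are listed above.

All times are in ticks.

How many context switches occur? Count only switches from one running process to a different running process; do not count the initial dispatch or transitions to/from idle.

Timeline: | P2 0-13 | P1 13-22 | P0 22-25 |
Completion: P0=25  P1=22  P2=13

2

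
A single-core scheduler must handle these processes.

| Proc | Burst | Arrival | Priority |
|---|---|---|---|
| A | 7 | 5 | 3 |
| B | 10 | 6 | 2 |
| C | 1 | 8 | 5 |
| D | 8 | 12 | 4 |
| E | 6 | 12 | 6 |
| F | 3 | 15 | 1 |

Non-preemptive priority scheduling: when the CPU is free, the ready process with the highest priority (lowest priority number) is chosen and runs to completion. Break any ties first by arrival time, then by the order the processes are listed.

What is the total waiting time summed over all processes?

73

Gantt: | idle 0-5 | A 5-12 | B 12-22 | F 22-25 | D 25-33 | C 33-34 | E 34-40 |
Completion: A=12  B=22  C=34  D=33  E=40  F=25
Turnaround (C−A): A=7  B=16  C=26  D=21  E=28  F=10
Waiting = turnaround − burst: A=0, B=6, C=25, D=13, E=22, F=7
Total waiting = 0 + 6 + 25 + 13 + 22 + 7 = 73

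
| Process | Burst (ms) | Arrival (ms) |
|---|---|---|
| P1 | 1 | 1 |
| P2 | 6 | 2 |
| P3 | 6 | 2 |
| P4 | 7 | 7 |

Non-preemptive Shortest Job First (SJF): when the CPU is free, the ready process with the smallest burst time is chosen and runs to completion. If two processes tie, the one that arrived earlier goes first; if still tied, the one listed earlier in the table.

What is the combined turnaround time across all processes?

Timeline: | idle 0-1 | P1 1-2 | P2 2-8 | P3 8-14 | P4 14-21 |
Completion: P1=2  P2=8  P3=14  P4=21
Turnaround = completion − arrival: P1=1, P2=6, P3=12, P4=14
Total turnaround = 1 + 6 + 12 + 14 = 33

33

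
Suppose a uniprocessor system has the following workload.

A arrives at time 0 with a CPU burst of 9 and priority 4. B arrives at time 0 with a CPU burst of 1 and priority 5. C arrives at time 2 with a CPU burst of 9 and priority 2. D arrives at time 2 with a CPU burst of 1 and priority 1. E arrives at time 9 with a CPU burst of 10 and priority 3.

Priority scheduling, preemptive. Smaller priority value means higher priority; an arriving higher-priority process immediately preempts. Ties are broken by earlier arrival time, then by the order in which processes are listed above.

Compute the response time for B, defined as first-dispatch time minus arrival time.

29

Timeline: | A 0-2 | D 2-3 | C 3-12 | E 12-22 | A 22-29 | B 29-30 |
Completion: A=29  B=30  C=12  D=3  E=22
Turnaround (C−A): A=29  B=30  C=10  D=1  E=13
Response(B) = first start − arrival = 29 − 0 = 29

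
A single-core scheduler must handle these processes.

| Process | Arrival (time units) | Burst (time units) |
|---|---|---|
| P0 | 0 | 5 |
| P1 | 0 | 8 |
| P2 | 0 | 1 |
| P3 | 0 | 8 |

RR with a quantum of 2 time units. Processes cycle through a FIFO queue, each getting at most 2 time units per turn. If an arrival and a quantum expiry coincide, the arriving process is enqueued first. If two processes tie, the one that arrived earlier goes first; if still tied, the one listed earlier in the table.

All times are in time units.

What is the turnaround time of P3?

22

Gantt: | P0 0-2 | P1 2-4 | P2 4-5 | P3 5-7 | P0 7-9 | P1 9-11 | P3 11-13 | P0 13-14 | P1 14-16 | P3 16-18 | P1 18-20 | P3 20-22 |
Completion: P0=14  P1=20  P2=5  P3=22
Turnaround (C−A): P0=14  P1=20  P2=5  P3=22
Turnaround(P3) = completion − arrival = 22 − 0 = 22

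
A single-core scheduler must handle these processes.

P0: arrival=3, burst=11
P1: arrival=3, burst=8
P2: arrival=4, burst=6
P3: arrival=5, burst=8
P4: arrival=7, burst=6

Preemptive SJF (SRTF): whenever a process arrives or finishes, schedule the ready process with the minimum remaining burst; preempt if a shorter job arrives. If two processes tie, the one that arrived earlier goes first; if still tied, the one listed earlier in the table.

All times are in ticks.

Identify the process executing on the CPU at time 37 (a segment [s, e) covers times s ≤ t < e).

Schedule: | idle 0-3 | P1 3-4 | P2 4-10 | P4 10-16 | P1 16-23 | P3 23-31 | P0 31-42 |
Completion: P0=42  P1=23  P2=10  P3=31  P4=16

P0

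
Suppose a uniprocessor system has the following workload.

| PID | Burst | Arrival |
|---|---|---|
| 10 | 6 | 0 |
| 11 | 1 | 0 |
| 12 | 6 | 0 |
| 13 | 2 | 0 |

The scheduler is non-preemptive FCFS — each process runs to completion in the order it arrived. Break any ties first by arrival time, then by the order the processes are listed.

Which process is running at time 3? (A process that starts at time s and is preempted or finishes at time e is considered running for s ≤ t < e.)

Timeline: | 10 0-6 | 11 6-7 | 12 7-13 | 13 13-15 |
Completion: 10=6  11=7  12=13  13=15

10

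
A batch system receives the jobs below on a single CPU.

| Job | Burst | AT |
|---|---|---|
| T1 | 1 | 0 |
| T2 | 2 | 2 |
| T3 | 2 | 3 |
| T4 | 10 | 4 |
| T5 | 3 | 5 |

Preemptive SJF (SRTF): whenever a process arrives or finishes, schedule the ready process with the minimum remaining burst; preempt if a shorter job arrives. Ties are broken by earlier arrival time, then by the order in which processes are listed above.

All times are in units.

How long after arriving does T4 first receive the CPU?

5

Timeline: | T1 0-1 | idle 1-2 | T2 2-4 | T3 4-6 | T5 6-9 | T4 9-19 |
Completion: T1=1  T2=4  T3=6  T4=19  T5=9
Turnaround (C−A): T1=1  T2=2  T3=3  T4=15  T5=4
Response(T4) = first start − arrival = 9 − 4 = 5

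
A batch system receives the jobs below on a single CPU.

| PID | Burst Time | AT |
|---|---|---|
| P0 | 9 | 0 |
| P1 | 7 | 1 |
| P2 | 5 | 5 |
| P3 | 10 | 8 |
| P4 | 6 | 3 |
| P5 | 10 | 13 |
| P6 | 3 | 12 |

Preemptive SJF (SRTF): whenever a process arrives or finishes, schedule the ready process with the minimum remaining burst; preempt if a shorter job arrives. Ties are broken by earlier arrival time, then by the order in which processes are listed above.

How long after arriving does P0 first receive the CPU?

Gantt: | P0 0-1 | P1 1-8 | P2 8-13 | P6 13-16 | P4 16-22 | P0 22-30 | P3 30-40 | P5 40-50 |
Completion: P0=30  P1=8  P2=13  P3=40  P4=22  P5=50  P6=16
Turnaround (C−A): P0=30  P1=7  P2=8  P3=32  P4=19  P5=37  P6=4
Response(P0) = first start − arrival = 0 − 0 = 0

0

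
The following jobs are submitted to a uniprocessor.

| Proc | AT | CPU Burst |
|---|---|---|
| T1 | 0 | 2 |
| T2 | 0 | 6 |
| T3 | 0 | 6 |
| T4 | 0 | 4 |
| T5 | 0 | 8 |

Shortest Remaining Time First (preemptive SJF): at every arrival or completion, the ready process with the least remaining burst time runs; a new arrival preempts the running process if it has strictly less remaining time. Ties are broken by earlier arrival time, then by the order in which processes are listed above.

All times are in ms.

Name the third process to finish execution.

T2

Timeline: | T1 0-2 | T4 2-6 | T2 6-12 | T3 12-18 | T5 18-26 |
Completion: T1=2  T2=12  T3=18  T4=6  T5=26
Finish order: T1 → T4 → T2 → T3 → T5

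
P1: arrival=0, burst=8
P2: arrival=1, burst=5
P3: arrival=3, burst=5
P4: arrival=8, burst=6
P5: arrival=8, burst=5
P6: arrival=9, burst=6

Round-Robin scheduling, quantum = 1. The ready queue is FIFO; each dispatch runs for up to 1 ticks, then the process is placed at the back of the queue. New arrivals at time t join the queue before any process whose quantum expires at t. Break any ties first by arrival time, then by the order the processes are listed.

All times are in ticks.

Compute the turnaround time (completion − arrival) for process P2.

Schedule: | P1 0-1 | P2 1-2 | P1 2-3 | P2 3-4 | P3 4-5 | P1 5-6 | P2 6-7 | P3 7-8 | P1 8-9 | P2 9-10 | P4 10-11 | P5 11-12 | P3 12-13 | P6 13-14 | P1 14-15 | P2 15-16 | P4 16-17 | P5 17-18 | P3 18-19 | P6 19-20 | P1 20-21 | P4 21-22 | P5 22-23 | P3 23-24 | P6 24-25 | P1 25-26 | P4 26-27 | P5 27-28 | P6 28-29 | P1 29-30 | P4 30-31 | P5 31-32 | P6 32-33 | P4 33-34 | P6 34-35 |
Completion: P1=30  P2=16  P3=24  P4=34  P5=32  P6=35
Turnaround(P2) = completion − arrival = 16 − 1 = 15

15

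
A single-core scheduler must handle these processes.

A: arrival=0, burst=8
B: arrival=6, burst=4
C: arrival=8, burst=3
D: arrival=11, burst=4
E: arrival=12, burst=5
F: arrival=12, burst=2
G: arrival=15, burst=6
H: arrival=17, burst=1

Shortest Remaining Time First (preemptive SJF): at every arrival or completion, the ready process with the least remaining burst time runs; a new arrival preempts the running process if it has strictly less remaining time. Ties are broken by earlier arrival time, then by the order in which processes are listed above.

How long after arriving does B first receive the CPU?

5

Schedule: | A 0-8 | C 8-11 | B 11-12 | F 12-14 | B 14-17 | H 17-18 | D 18-22 | E 22-27 | G 27-33 |
Completion: A=8  B=17  C=11  D=22  E=27  F=14  G=33  H=18
Turnaround (C−A): A=8  B=11  C=3  D=11  E=15  F=2  G=18  H=1
Response(B) = first start − arrival = 11 − 6 = 5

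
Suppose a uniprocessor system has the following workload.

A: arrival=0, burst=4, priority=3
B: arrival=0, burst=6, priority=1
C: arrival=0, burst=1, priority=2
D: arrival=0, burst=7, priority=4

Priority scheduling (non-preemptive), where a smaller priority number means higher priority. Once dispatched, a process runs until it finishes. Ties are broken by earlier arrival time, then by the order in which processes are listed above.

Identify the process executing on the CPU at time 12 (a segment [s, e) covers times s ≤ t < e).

Timeline: | B 0-6 | C 6-7 | A 7-11 | D 11-18 |
Completion: A=11  B=6  C=7  D=18
Turnaround (C−A): A=11  B=6  C=7  D=18

D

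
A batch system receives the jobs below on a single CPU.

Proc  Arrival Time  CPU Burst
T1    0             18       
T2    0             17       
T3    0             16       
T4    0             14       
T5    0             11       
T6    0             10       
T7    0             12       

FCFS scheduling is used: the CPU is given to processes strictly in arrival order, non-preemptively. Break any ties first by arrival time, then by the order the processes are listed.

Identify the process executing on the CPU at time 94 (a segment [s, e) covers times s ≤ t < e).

Gantt: | T1 0-18 | T2 18-35 | T3 35-51 | T4 51-65 | T5 65-76 | T6 76-86 | T7 86-98 |
Completion: T1=18  T2=35  T3=51  T4=65  T5=76  T6=86  T7=98

T7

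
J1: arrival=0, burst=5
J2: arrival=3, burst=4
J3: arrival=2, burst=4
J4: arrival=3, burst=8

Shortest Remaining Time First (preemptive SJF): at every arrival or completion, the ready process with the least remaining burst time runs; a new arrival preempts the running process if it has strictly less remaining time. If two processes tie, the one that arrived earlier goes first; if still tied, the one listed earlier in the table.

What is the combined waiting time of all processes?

Gantt: | J1 0-5 | J3 5-9 | J2 9-13 | J4 13-21 |
Completion: J1=5  J2=13  J3=9  J4=21
Turnaround (C−A): J1=5  J2=10  J3=7  J4=18
Waiting = turnaround − burst: J1=0, J2=6, J3=3, J4=10
Total waiting = 0 + 6 + 3 + 10 = 19

19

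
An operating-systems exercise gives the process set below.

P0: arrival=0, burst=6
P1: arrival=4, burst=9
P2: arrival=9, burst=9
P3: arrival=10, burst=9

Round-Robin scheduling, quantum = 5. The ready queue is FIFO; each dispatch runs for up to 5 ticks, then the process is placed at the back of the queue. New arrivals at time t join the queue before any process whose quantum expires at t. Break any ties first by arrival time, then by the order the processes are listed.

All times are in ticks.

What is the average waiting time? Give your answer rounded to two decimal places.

10.50

Timeline: | P0 0-5 | P1 5-10 | P0 10-11 | P2 11-16 | P3 16-21 | P1 21-25 | P2 25-29 | P3 29-33 |
Completion: P0=11  P1=25  P2=29  P3=33
Turnaround (C−A): P0=11  P1=21  P2=20  P3=23
Waiting times: P0=5, P1=12, P2=11, P3=14
Average waiting = (5+12+11+14) / 4 = 42/4 = 10.50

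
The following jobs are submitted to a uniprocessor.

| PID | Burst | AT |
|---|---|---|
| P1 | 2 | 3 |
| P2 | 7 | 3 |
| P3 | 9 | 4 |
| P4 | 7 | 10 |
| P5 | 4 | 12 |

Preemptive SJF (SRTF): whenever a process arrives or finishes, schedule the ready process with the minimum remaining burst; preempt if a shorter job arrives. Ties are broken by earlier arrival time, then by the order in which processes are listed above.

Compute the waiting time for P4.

6

Timeline: | idle 0-3 | P1 3-5 | P2 5-12 | P5 12-16 | P4 16-23 | P3 23-32 |
Completion: P1=5  P2=12  P3=32  P4=23  P5=16
Turnaround (C−A): P1=2  P2=9  P3=28  P4=13  P5=4
Waiting(P4) = turnaround − burst = 13 − 7 = 6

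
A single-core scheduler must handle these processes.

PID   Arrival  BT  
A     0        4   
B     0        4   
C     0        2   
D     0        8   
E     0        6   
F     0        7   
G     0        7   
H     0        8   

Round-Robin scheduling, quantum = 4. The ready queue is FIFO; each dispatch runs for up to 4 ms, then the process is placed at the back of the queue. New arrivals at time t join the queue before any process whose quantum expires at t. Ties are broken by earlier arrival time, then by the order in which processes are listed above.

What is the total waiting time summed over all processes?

173

Timeline: | A 0-4 | B 4-8 | C 8-10 | D 10-14 | E 14-18 | F 18-22 | G 22-26 | H 26-30 | D 30-34 | E 34-36 | F 36-39 | G 39-42 | H 42-46 |
Completion: A=4  B=8  C=10  D=34  E=36  F=39  G=42  H=46
Turnaround (C−A): A=4  B=8  C=10  D=34  E=36  F=39  G=42  H=46
Waiting = turnaround − burst: A=0, B=4, C=8, D=26, E=30, F=32, G=35, H=38
Total waiting = 0 + 4 + 8 + 26 + 30 + 32 + 35 + 38 = 173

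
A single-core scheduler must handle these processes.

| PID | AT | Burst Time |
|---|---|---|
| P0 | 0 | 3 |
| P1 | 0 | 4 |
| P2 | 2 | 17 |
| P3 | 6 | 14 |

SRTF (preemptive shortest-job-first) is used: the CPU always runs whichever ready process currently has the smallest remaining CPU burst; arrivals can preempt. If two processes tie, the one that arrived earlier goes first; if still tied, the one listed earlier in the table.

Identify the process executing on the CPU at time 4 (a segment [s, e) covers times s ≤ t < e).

Schedule: | P0 0-3 | P1 3-7 | P3 7-21 | P2 21-38 |
Completion: P0=3  P1=7  P2=38  P3=21
Turnaround (C−A): P0=3  P1=7  P2=36  P3=15

P1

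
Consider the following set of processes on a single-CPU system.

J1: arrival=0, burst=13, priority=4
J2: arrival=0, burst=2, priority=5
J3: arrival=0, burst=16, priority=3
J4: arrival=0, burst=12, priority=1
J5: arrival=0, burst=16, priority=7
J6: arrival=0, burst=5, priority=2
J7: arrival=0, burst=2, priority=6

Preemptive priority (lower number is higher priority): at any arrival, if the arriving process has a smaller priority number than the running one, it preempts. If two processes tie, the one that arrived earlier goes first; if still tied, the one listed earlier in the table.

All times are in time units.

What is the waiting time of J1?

33

Timeline: | J4 0-12 | J6 12-17 | J3 17-33 | J1 33-46 | J2 46-48 | J7 48-50 | J5 50-66 |
Completion: J1=46  J2=48  J3=33  J4=12  J5=66  J6=17  J7=50
Turnaround (C−A): J1=46  J2=48  J3=33  J4=12  J5=66  J6=17  J7=50
Waiting(J1) = turnaround − burst = 46 − 13 = 33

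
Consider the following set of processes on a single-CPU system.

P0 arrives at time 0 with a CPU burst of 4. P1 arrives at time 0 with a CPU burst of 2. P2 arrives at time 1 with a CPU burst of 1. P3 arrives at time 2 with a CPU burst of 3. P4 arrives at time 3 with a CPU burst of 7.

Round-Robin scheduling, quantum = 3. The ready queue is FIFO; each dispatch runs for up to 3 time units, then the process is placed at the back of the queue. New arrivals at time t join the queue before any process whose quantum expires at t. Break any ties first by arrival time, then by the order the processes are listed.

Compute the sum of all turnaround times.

Gantt: | P0 0-3 | P1 3-5 | P2 5-6 | P3 6-9 | P4 9-12 | P0 12-13 | P4 13-17 |
Completion: P0=13  P1=5  P2=6  P3=9  P4=17
Turnaround (C−A): P0=13  P1=5  P2=5  P3=7  P4=14
Turnaround = completion − arrival: P0=13, P1=5, P2=5, P3=7, P4=14
Total turnaround = 13 + 5 + 5 + 7 + 14 = 44

44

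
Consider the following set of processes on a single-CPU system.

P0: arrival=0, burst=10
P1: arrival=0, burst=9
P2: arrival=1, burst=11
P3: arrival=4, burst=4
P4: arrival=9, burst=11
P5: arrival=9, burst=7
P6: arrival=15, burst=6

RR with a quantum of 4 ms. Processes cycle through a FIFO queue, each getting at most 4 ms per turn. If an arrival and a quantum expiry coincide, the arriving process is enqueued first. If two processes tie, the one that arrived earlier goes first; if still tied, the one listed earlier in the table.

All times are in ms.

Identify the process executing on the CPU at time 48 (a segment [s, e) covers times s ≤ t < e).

P5

Timeline: | P0 0-4 | P1 4-8 | P2 8-12 | P3 12-16 | P0 16-20 | P1 20-24 | P4 24-28 | P5 28-32 | P2 32-36 | P6 36-40 | P0 40-42 | P1 42-43 | P4 43-47 | P5 47-50 | P2 50-53 | P6 53-55 | P4 55-58 |
Completion: P0=42  P1=43  P2=53  P3=16  P4=58  P5=50  P6=55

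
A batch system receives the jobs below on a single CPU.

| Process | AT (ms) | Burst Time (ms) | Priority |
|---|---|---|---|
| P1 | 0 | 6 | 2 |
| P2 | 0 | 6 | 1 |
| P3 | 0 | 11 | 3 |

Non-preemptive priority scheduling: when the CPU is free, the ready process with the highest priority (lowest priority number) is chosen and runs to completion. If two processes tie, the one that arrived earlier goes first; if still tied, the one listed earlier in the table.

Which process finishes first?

P2

Schedule: | P2 0-6 | P1 6-12 | P3 12-23 |
Completion: P1=12  P2=6  P3=23
Turnaround (C−A): P1=12  P2=6  P3=23
Finish order: P2 → P1 → P3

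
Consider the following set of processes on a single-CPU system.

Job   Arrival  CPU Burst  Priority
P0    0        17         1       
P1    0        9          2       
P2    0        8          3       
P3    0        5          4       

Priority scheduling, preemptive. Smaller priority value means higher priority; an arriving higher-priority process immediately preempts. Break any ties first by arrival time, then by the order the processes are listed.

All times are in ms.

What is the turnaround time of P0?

17

Gantt: | P0 0-17 | P1 17-26 | P2 26-34 | P3 34-39 |
Completion: P0=17  P1=26  P2=34  P3=39
Turnaround(P0) = completion − arrival = 17 − 0 = 17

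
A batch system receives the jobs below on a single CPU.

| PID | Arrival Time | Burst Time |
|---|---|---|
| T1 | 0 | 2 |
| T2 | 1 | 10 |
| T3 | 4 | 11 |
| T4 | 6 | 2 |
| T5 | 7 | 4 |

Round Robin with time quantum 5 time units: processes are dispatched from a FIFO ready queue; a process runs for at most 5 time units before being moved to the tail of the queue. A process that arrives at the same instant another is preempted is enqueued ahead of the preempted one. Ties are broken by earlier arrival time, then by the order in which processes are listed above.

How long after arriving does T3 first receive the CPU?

3

Timeline: | T1 0-2 | T2 2-7 | T3 7-12 | T4 12-14 | T5 14-18 | T2 18-23 | T3 23-29 |
Completion: T1=2  T2=23  T3=29  T4=14  T5=18
Turnaround (C−A): T1=2  T2=22  T3=25  T4=8  T5=11
Response(T3) = first start − arrival = 7 − 4 = 3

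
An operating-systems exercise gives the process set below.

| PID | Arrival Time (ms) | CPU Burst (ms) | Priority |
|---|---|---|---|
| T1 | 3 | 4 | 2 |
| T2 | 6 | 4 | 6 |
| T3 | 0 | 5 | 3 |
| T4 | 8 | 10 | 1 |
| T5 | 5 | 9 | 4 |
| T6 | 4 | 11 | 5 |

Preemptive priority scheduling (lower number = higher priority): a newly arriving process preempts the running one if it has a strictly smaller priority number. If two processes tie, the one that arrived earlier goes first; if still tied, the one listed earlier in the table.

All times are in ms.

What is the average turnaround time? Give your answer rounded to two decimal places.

Timeline: | T3 0-3 | T1 3-7 | T3 7-8 | T4 8-18 | T3 18-19 | T5 19-28 | T6 28-39 | T2 39-43 |
Completion: T1=7  T2=43  T3=19  T4=18  T5=28  T6=39
Turnaround (C−A): T1=4  T2=37  T3=19  T4=10  T5=23  T6=35
Turnaround times: T1=4, T2=37, T3=19, T4=10, T5=23, T6=35
Average turnaround = (4+37+19+10+23+35) / 6 = 128/6 = 21.33

21.33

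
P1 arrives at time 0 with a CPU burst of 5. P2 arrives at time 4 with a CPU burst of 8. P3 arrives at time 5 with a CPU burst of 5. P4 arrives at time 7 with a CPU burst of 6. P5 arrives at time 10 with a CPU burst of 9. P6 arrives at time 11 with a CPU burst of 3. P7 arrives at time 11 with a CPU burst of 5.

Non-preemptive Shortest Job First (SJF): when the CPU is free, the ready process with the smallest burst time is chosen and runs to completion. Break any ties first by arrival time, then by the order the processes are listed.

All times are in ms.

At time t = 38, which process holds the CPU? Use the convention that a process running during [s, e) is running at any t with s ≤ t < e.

Gantt: | P1 0-5 | P3 5-10 | P4 10-16 | P6 16-19 | P7 19-24 | P2 24-32 | P5 32-41 |
Completion: P1=5  P2=32  P3=10  P4=16  P5=41  P6=19  P7=24
Turnaround (C−A): P1=5  P2=28  P3=5  P4=9  P5=31  P6=8  P7=13

P5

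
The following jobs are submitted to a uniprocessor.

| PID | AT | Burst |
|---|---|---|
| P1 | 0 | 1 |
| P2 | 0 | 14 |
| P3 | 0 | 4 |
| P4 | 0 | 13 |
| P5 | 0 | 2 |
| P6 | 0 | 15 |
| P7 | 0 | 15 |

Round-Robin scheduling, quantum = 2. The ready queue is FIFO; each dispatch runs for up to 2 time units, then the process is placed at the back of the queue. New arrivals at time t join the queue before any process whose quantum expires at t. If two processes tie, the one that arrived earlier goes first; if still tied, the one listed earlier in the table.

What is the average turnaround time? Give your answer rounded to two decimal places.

38.43

Gantt: | P1 0-1 | P2 1-3 | P3 3-5 | P4 5-7 | P5 7-9 | P6 9-11 | P7 11-13 | P2 13-15 | P3 15-17 | P4 17-19 | P6 19-21 | P7 21-23 | P2 23-25 | P4 25-27 | P6 27-29 | P7 29-31 | P2 31-33 | P4 33-35 | P6 35-37 | P7 37-39 | P2 39-41 | P4 41-43 | P6 43-45 | P7 45-47 | P2 47-49 | P4 49-51 | P6 51-53 | P7 53-55 | P2 55-57 | P4 57-58 | P6 58-60 | P7 60-62 | P6 62-63 | P7 63-64 |
Completion: P1=1  P2=57  P3=17  P4=58  P5=9  P6=63  P7=64
Turnaround (C−A): P1=1  P2=57  P3=17  P4=58  P5=9  P6=63  P7=64
Turnaround times: P1=1, P2=57, P3=17, P4=58, P5=9, P6=63, P7=64
Average turnaround = (1+57+17+58+9+63+64) / 7 = 269/7 = 38.43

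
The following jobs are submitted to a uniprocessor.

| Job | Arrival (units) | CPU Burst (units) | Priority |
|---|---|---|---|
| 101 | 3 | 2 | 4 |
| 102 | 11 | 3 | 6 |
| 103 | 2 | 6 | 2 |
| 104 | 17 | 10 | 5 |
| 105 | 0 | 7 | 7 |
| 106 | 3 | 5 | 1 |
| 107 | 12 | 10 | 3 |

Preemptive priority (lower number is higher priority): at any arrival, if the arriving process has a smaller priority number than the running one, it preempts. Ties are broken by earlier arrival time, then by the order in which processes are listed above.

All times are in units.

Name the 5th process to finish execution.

Gantt: | 105 0-2 | 103 2-3 | 106 3-8 | 103 8-13 | 107 13-23 | 101 23-25 | 104 25-35 | 102 35-38 | 105 38-43 |
Completion: 101=25  102=38  103=13  104=35  105=43  106=8  107=23
Finish order: 106 → 103 → 107 → 101 → 104 → 102 → 105

104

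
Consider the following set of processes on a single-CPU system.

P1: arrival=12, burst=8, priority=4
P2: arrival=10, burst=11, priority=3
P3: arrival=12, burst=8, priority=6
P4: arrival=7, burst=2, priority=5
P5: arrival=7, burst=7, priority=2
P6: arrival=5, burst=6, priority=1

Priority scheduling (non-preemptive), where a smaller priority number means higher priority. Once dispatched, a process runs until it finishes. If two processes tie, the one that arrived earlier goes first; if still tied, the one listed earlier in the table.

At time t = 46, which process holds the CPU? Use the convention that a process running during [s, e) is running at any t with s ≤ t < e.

P3

Gantt: | idle 0-5 | P6 5-11 | P5 11-18 | P2 18-29 | P1 29-37 | P4 37-39 | P3 39-47 |
Completion: P1=37  P2=29  P3=47  P4=39  P5=18  P6=11
Turnaround (C−A): P1=25  P2=19  P3=35  P4=32  P5=11  P6=6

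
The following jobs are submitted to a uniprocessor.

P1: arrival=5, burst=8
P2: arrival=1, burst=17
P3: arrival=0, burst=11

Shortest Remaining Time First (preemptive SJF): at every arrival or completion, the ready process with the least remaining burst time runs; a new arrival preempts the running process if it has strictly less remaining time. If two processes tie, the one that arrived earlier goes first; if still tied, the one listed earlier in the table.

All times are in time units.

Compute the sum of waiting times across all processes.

24

Gantt: | P3 0-11 | P1 11-19 | P2 19-36 |
Completion: P1=19  P2=36  P3=11
Turnaround (C−A): P1=14  P2=35  P3=11
Waiting = turnaround − burst: P1=6, P2=18, P3=0
Total waiting = 6 + 18 + 0 = 24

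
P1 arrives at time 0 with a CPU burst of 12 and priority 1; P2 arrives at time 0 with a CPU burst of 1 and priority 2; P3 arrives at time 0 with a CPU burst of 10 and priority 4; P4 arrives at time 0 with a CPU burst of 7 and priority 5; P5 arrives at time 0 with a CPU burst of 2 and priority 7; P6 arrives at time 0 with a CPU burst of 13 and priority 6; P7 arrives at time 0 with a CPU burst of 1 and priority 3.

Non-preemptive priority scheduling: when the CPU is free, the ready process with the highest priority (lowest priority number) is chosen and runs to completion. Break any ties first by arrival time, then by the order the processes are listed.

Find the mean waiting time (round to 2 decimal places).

19.71

Schedule: | P1 0-12 | P2 12-13 | P7 13-14 | P3 14-24 | P4 24-31 | P6 31-44 | P5 44-46 |
Completion: P1=12  P2=13  P3=24  P4=31  P5=46  P6=44  P7=14
Turnaround (C−A): P1=12  P2=13  P3=24  P4=31  P5=46  P6=44  P7=14
Waiting times: P1=0, P2=12, P3=14, P4=24, P5=44, P6=31, P7=13
Average waiting = (0+12+14+24+44+31+13) / 7 = 138/7 = 19.71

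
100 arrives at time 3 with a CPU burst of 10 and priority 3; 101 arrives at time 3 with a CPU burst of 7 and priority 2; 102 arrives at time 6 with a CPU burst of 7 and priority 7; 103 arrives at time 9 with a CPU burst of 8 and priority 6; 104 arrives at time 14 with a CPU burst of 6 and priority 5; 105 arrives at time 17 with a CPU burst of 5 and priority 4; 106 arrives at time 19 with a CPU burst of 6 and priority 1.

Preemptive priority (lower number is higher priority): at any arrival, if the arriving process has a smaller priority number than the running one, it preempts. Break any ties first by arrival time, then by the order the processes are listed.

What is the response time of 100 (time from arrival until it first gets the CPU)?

7

Schedule: | idle 0-3 | 101 3-10 | 100 10-19 | 106 19-25 | 100 25-26 | 105 26-31 | 104 31-37 | 103 37-45 | 102 45-52 |
Completion: 100=26  101=10  102=52  103=45  104=37  105=31  106=25
Response(100) = first start − arrival = 10 − 3 = 7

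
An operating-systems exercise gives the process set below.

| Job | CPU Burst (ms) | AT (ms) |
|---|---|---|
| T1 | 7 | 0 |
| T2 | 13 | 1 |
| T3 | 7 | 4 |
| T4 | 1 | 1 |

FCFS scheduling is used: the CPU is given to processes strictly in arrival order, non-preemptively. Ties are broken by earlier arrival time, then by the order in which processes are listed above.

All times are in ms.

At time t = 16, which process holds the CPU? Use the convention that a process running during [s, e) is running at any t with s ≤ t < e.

T2

Gantt: | T1 0-7 | T2 7-20 | T4 20-21 | T3 21-28 |
Completion: T1=7  T2=20  T3=28  T4=21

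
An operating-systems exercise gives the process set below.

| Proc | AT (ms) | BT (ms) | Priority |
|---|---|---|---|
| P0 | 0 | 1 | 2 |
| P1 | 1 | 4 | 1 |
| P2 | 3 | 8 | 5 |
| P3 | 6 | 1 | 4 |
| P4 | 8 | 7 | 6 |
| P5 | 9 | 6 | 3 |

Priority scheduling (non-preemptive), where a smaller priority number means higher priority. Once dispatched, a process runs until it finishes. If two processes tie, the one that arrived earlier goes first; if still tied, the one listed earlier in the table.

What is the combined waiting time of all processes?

Gantt: | P0 0-1 | P1 1-5 | P2 5-13 | P5 13-19 | P3 19-20 | P4 20-27 |
Completion: P0=1  P1=5  P2=13  P3=20  P4=27  P5=19
Waiting = turnaround − burst: P0=0, P1=0, P2=2, P3=13, P4=12, P5=4
Total waiting = 0 + 0 + 2 + 13 + 12 + 4 = 31

31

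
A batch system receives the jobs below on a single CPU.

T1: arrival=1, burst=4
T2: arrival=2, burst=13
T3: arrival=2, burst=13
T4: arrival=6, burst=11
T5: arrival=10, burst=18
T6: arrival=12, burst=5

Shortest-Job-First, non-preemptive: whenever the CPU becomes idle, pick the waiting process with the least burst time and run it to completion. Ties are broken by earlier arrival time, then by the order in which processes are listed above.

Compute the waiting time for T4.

17

Schedule: | idle 0-1 | T1 1-5 | T2 5-18 | T6 18-23 | T4 23-34 | T3 34-47 | T5 47-65 |
Completion: T1=5  T2=18  T3=47  T4=34  T5=65  T6=23
Waiting(T4) = turnaround − burst = 28 − 11 = 17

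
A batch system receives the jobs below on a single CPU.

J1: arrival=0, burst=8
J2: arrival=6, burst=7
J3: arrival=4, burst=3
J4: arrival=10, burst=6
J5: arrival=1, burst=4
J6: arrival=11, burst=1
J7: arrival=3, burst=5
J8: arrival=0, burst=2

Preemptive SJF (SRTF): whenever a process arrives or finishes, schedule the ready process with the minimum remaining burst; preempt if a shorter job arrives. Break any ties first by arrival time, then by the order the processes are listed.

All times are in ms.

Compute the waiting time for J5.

1

Timeline: | J8 0-2 | J5 2-6 | J3 6-9 | J7 9-11 | J6 11-12 | J7 12-15 | J4 15-21 | J2 21-28 | J1 28-36 |
Completion: J1=36  J2=28  J3=9  J4=21  J5=6  J6=12  J7=15  J8=2
Turnaround (C−A): J1=36  J2=22  J3=5  J4=11  J5=5  J6=1  J7=12  J8=2
Waiting(J5) = turnaround − burst = 5 − 4 = 1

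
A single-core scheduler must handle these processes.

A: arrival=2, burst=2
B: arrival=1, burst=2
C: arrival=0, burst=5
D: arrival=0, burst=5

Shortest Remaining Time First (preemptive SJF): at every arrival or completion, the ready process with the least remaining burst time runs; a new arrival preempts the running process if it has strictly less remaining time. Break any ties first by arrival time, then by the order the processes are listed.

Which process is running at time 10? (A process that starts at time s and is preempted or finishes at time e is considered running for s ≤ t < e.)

Schedule: | C 0-1 | B 1-3 | A 3-5 | C 5-9 | D 9-14 |
Completion: A=5  B=3  C=9  D=14
Turnaround (C−A): A=3  B=2  C=9  D=14

D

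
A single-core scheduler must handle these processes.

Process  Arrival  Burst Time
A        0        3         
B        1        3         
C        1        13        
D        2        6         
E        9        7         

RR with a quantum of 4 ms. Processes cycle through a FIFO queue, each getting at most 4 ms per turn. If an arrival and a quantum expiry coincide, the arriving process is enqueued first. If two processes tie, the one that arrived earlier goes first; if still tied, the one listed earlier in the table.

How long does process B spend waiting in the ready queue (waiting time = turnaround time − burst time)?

Schedule: | A 0-3 | B 3-6 | C 6-10 | D 10-14 | E 14-18 | C 18-22 | D 22-24 | E 24-27 | C 27-32 |
Completion: A=3  B=6  C=32  D=24  E=27
Turnaround (C−A): A=3  B=5  C=31  D=22  E=18
Waiting(B) = turnaround − burst = 5 − 3 = 2

2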